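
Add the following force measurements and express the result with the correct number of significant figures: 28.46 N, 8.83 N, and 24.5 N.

61.8 N

28.46 N + 8.83 N + 24.5 N = 61.79 N.
Addition/subtraction keeps the fewest decimal places: 28.46 → 2 decimal places, 8.83 → 2 decimal places, 24.5 → 1 decimal place; limit is 1.
Rounded to 1 decimal place: 61.8 N.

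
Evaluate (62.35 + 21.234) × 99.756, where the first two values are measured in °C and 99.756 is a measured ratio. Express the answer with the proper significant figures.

62.35 °C + 21.234 °C = 83.584 °C; the sum is limited to 2 decimal places (4 s.f.).
Carrying full precision, 83.584 × 99.756 = 8338.005504 °C; 99.756 has 5 s.f., so the result keeps min(4, 5) = 4 s.f.
Rounded to 4 significant figures: 8338 °C.

8338 °C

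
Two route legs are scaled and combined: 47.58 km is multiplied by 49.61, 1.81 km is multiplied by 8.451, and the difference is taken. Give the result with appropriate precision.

2345 km

47.58 × 49.61 = 2360.4438 → 2360. km (4 s.f., last digit at the 10^0 place).
1.81 × 8.451 = 15.29631 → 15.3 km (3 s.f., last digit at the 10^-1 place).
Difference: 2345.14749 km; keep the coarser place, 10^0.
Result: 2345 km.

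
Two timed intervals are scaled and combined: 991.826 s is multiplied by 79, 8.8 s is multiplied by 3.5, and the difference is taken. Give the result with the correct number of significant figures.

991.826 × 79 = 78354.254 → 7.8 × 10⁴ s (2 s.f., last digit at the 10^3 place).
8.8 × 3.5 = 30.8 → 31 s (2 s.f., last digit at the 10^0 place).
Difference: 78323.454 s; keep the coarser place, 10^3.
Result: 7.8 × 10⁴ s.

7.8 × 10⁴ s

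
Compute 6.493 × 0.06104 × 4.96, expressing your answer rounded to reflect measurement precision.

1.97

6.493 × 0.06104 × 4.96 = 1.9658102912
Multiplication/division keeps the fewest significant figures: 6.493 → 4 s.f., 0.06104 → 4 s.f., 4.96 → 3 s.f.; limit is 3.
Rounded to 3 significant figures: 1.97.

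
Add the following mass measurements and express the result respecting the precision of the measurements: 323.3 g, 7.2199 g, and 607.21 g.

323.3 g + 7.2199 g + 607.21 g = 937.7299 g.
Addition/subtraction keeps the fewest decimal places: 323.3 → 1 decimal place, 7.2199 → 4 decimal places, 607.21 → 2 decimal places; limit is 1.
Rounded to 1 decimal place: 937.7 g.

937.7 g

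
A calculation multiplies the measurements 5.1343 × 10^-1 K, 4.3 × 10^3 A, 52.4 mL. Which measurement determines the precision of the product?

5.1343 × 10^-1 K → 5 s.f.; 4.3 × 10^3 A → 2 s.f.; 52.4 mL → 3 s.f.
The fewest is 2 significant figures, from 4.3 × 10^3 A.

4.3 × 10^3 A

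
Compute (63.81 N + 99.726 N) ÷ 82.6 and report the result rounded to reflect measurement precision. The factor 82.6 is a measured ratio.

63.81 N + 99.726 N = 163.536 N; the sum is limited to 2 decimal places (5 s.f.).
Carrying full precision, 163.536 ÷ 82.6 = 1.97985472155… N; 82.6 has 3 s.f., so the result keeps min(5, 3) = 3 s.f.
Rounded to 3 significant figures: 1.98 N.

1.98 N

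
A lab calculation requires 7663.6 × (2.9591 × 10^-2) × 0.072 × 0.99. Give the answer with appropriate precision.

7663.6 × (2.9591 × 10^-2) × 0.072 × 0.99 = 16.1644213241…
Multiplication/division keeps the fewest significant figures: 7663.6 → 5 s.f., 2.9591 × 10^-2 → 5 s.f., 0.072 → 2 s.f., 0.99 → 2 s.f.; limit is 2.
Rounded to 2 significant figures: 16.

16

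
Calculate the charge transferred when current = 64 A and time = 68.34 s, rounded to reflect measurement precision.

4.4 × 10³ C

charge transferred = 64 A × 68.34 s = 4373.76 C.
64 has 2 significant figures; 68.34 has 4.
Division/multiplication keeps the fewest: 2 significant figures.
Rounded: 4.4 × 10³ C.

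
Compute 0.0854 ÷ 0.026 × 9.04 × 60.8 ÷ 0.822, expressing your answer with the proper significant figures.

2.2 × 10^3

0.0854 ÷ 0.026 × 9.04 × 60.8 ÷ 0.822 = 2196.26486992…
Multiplication/division keeps the fewest significant figures: 0.0854 → 3 s.f., 0.026 → 2 s.f., 9.04 → 3 s.f., 60.8 → 3 s.f., 0.822 → 3 s.f.; limit is 2.
Rounded to 2 significant figures: 2.2 × 10^3.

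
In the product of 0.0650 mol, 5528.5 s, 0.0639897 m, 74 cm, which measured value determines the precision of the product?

0.0650 mol → 3 s.f.; 5528.5 s → 5 s.f.; 0.0639897 m → 6 s.f.; 74 cm → 2 s.f.
The fewest is 2 significant figures, from 74 cm.

74 cm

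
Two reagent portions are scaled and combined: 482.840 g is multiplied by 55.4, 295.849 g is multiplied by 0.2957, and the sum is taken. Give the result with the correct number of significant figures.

2.68 × 10^4 g

482.840 × 55.4 = 26749.336 → 2.67 × 10^4 g (3 s.f., last digit at the 10^2 place).
295.849 × 0.2957 = 87.4825493 → 87.48 g (4 s.f., last digit at the 10^-2 place).
Sum: 26836.8185493 g; keep the coarser place, 10^2.
Result: 2.68 × 10^4 g.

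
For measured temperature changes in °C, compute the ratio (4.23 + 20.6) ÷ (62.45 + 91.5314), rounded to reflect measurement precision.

0.161

4.23 + 20.6 = 24.83, limited to 1 d.p. → 3 s.f.; 62.45 + 91.5314 = 153.9814, limited to 2 d.p. → 5 s.f.
Carrying full precision, 24.83 ÷ 153.9814 = 0.161253242275…; keep min(3, 5) = 3 s.f.
Rounded to 3 significant figures: 0.161.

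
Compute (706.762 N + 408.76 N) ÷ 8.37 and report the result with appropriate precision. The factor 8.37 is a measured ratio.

706.762 N + 408.76 N = 1115.522 N; the sum is limited to 2 decimal places (6 s.f.).
Carrying full precision, 1115.522 ÷ 8.37 = 133.276224612… N; 8.37 has 3 s.f., so the result keeps min(6, 3) = 3 s.f.
Rounded to 3 significant figures: 1.33 × 10^2 N.

1.33 × 10^2 N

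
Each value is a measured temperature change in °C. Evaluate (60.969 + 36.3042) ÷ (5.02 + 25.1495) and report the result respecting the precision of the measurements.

3.224

60.969 + 36.3042 = 97.2732, limited to 3 d.p. → 5 s.f.; 5.02 + 25.1495 = 30.1695, limited to 2 d.p. → 4 s.f.
Carrying full precision, 97.2732 ÷ 30.1695 = 3.22422313926…; keep min(5, 4) = 4 s.f.
Rounded to 4 significant figures: 3.224.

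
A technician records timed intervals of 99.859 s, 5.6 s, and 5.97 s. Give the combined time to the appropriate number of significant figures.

111.4 s

99.859 s + 5.6 s + 5.97 s = 111.429 s.
Addition/subtraction keeps the fewest decimal places: 99.859 → 3 decimal places, 5.6 → 1 decimal place, 5.97 → 2 decimal places; limit is 1.
Rounded to 1 decimal place: 111.4 s.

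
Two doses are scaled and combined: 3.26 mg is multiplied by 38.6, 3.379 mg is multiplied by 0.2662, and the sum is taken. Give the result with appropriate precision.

127 mg

3.26 × 38.6 = 125.836 → 126 mg (3 s.f., last digit at the 10^0 place).
3.379 × 0.2662 = 0.8994898 → 0.8995 mg (4 s.f., last digit at the 10^-4 place).
Sum: 126.7354898 mg; keep the coarser place, 10^0.
Result: 127 mg.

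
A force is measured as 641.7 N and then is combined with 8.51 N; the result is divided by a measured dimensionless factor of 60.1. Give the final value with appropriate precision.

10.8 N

641.7 N + 8.51 N = 650.21 N; the sum is limited to 1 decimal place (4 s.f.).
Carrying full precision, 650.21 ÷ 60.1 = 10.8188019967… N; 60.1 has 3 s.f., so the result keeps min(4, 3) = 3 s.f.
Rounded to 3 significant figures: 10.8 N.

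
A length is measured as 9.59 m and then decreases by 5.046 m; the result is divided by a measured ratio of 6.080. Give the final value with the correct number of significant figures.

7.47 × 10^-1 m

9.59 m − 5.046 m = 4.544 m; the difference is limited to 2 decimal places (3 s.f.).
Carrying full precision, 4.544 ÷ 6.080 = 0.747368421053… m; 6.080 has 4 s.f., so the result keeps min(3, 4) = 3 s.f.
Rounded to 3 significant figures: 7.47 × 10^-1 m.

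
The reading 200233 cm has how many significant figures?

200233: zeros between nonzero digits are significant.

6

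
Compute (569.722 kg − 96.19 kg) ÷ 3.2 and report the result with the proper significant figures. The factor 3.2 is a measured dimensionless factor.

569.722 kg − 96.19 kg = 473.532 kg; the difference is limited to 2 decimal places (5 s.f.).
Carrying full precision, 473.532 ÷ 3.2 = 147.97875 kg; 3.2 has 2 s.f., so the result keeps min(5, 2) = 2 s.f.
Rounded to 2 significant figures: 1.5 × 10^2 kg.

1.5 × 10^2 kg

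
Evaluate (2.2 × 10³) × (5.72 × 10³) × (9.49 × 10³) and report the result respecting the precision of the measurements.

1.2 × 10¹¹

(2.2 × 10³) × (5.72 × 10³) × (9.49 × 10³) = 1.1942216 × 10^11
Multiplication/division keeps the fewest significant figures: 2.2 × 10³ → 2 s.f., 5.72 × 10³ → 3 s.f., 9.49 × 10³ → 3 s.f.; limit is 2.
Rounded to 2 significant figures: 1.2 × 10¹¹.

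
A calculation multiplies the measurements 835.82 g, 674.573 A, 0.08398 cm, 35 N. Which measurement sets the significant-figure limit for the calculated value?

35 N

835.82 g → 5 s.f.; 674.573 A → 6 s.f.; 0.08398 cm → 4 s.f.; 35 N → 2 s.f.
The fewest is 2 significant figures, from 35 N.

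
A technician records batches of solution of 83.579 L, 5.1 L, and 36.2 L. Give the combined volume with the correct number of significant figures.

124.9 L

83.579 L + 5.1 L + 36.2 L = 124.879 L.
Addition/subtraction keeps the fewest decimal places: 83.579 → 3 decimal places, 5.1 → 1 decimal place, 36.2 → 1 decimal place; limit is 1.
Rounded to 1 decimal place: 124.9 L.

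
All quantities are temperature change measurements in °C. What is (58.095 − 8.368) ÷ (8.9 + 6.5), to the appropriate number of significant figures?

3.23

58.095 − 8.368 = 49.727, limited to 3 d.p. → 5 s.f.; 8.9 + 6.5 = 15.4, limited to 1 d.p. → 3 s.f.
Carrying full precision, 49.727 ÷ 15.4 = 3.22902597403…; keep min(5, 3) = 3 s.f.
Rounded to 3 significant figures: 3.23.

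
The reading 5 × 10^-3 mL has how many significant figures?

5 × 10^-3: in scientific notation every digit of the coefficient is significant.

1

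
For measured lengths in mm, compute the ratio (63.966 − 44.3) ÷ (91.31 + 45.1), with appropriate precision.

0.144

63.966 − 44.3 = 19.666, limited to 1 d.p. → 3 s.f.; 91.31 + 45.1 = 136.41, limited to 1 d.p. → 4 s.f.
Carrying full precision, 19.666 ÷ 136.41 = 0.144168316106…; keep min(3, 4) = 3 s.f.
Rounded to 3 significant figures: 0.144.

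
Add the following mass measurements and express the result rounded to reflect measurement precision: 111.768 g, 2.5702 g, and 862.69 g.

111.768 g + 2.5702 g + 862.69 g = 977.0282 g.
Addition/subtraction keeps the fewest decimal places: 111.768 → 3 decimal places, 2.5702 → 4 decimal places, 862.69 → 2 decimal places; limit is 2.
Rounded to 2 decimal places: 977.03 g.

977.03 g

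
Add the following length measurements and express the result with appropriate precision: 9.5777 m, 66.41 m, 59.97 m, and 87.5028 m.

9.5777 m + 66.41 m + 59.97 m + 87.5028 m = 223.4605 m.
Addition/subtraction keeps the fewest decimal places: 9.5777 → 4 decimal places, 66.41 → 2 decimal places, 59.97 → 2 decimal places, 87.5028 → 4 decimal places; limit is 2.
Rounded to 2 decimal places: 223.46 m.

223.46 m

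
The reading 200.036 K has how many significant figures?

6

200.036: zeros between nonzero digits are significant.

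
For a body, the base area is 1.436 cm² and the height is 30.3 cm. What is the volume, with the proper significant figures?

43.5 cm³

volume = 1.436 cm² × 30.3 cm = 43.5108 cm³.
1.436 has 4 significant figures; 30.3 has 3.
Division/multiplication keeps the fewest: 3 significant figures.
Rounded: 43.5 cm³.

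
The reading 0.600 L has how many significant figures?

0.600: leading zeros are not significant; trailing zeros after a decimal point are significant.

3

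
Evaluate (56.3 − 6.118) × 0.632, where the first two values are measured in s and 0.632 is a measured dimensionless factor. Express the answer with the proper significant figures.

56.3 s − 6.118 s = 50.182 s; the difference is limited to 1 decimal place (3 s.f.).
Carrying full precision, 50.182 × 0.632 = 31.715024 s; 0.632 has 3 s.f., so the result keeps min(3, 3) = 3 s.f.
Rounded to 3 significant figures: 31.7 s.

31.7 s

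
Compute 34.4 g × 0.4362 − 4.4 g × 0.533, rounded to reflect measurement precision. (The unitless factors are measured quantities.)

12.7 g

34.4 × 0.4362 = 15.00528 → 15.0 g (3 s.f., last digit at the 10^-1 place).
4.4 × 0.533 = 2.3452 → 2.3 g (2 s.f., last digit at the 10^-1 place).
Difference: 12.66008 g; keep the coarser place, 10^-1.
Result: 12.7 g.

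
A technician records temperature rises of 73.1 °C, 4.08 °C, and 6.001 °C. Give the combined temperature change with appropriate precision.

83.2 °C

73.1 °C + 4.08 °C + 6.001 °C = 83.181 °C.
Addition/subtraction keeps the fewest decimal places: 73.1 → 1 decimal place, 4.08 → 2 decimal places, 6.001 → 3 decimal places; limit is 1.
Rounded to 1 decimal place: 83.2 °C.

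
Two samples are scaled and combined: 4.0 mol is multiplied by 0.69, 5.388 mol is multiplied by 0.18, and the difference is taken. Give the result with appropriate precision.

4.0 × 0.69 = 2.76 → 2.8 mol (2 s.f., last digit at the 10^-1 place).
5.388 × 0.18 = 0.96984 → 0.97 mol (2 s.f., last digit at the 10^-2 place).
Difference: 1.79016 mol; keep the coarser place, 10^-1.
Result: 1.8 mol.

1.8 mol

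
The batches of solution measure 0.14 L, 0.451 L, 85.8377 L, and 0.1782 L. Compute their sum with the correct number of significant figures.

0.14 L + 0.451 L + 85.8377 L + 0.1782 L = 86.6069 L.
Addition/subtraction keeps the fewest decimal places: 0.14 → 2 decimal places, 0.451 → 3 decimal places, 85.8377 → 4 decimal places, 0.1782 → 4 decimal places; limit is 2.
Rounded to 2 decimal places: 86.61 L.

86.61 L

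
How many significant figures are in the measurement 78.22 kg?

78.22: every digit is nonzero and significant.

4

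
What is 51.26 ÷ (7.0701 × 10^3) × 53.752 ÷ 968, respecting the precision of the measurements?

4.03 × 10^-4

51.26 ÷ (7.0701 × 10^3) × 53.752 ÷ 968 = 0.000402598651684…
Multiplication/division keeps the fewest significant figures: 51.26 → 4 s.f., 7.0701 × 10^3 → 5 s.f., 53.752 → 5 s.f., 968 → 3 s.f.; limit is 3.
Rounded to 3 significant figures: 4.03 × 10^-4.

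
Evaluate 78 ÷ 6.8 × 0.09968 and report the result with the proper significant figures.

78 ÷ 6.8 × 0.09968 = 1.14338823529…
Multiplication/division keeps the fewest significant figures: 78 → 2 s.f., 6.8 → 2 s.f., 0.09968 → 4 s.f.; limit is 2.
Rounded to 2 significant figures: 1.1.

1.1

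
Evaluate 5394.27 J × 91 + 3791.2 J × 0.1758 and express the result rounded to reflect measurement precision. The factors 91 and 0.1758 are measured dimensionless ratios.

5394.27 × 91 = 490878.57 → 4.9 × 10^5 J (2 s.f., last digit at the 10^4 place).
3791.2 × 0.1758 = 666.49296 → 666.5 J (4 s.f., last digit at the 10^-1 place).
Sum: 491545.06296 J; keep the coarser place, 10^4.
Result: 4.9 × 10^5 J.

4.9 × 10^5 J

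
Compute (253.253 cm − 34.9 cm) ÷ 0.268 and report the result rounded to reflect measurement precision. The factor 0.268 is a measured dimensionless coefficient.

815 cm

253.253 cm − 34.9 cm = 218.353 cm; the difference is limited to 1 decimal place (4 s.f.).
Carrying full precision, 218.353 ÷ 0.268 = 814.75 cm; 0.268 has 3 s.f., so the result keeps min(4, 3) = 3 s.f.
Rounded to 3 significant figures: 815 cm.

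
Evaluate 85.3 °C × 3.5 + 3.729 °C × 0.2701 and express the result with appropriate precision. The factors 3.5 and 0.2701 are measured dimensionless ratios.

85.3 × 3.5 = 298.55 → 3.0 × 10^2 °C (2 s.f., last digit at the 10^1 place).
3.729 × 0.2701 = 1.0072029 → 1.007 °C (4 s.f., last digit at the 10^-3 place).
Sum: 299.5572029 °C; keep the coarser place, 10^1.
Result: 3.0 × 10^2 °C.

3.0 × 10^2 °C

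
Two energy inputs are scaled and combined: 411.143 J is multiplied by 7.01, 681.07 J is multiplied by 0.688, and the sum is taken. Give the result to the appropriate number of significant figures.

411.143 × 7.01 = 2882.11243 → 2.88 × 10³ J (3 s.f., last digit at the 10^1 place).
681.07 × 0.688 = 468.57616 → 469 J (3 s.f., last digit at the 10^0 place).
Sum: 3350.68859 J; keep the coarser place, 10^1.
Result: 3.35 × 10³ J.

3.35 × 10³ J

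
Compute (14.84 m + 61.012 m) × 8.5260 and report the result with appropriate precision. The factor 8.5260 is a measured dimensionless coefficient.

646.7 m

14.84 m + 61.012 m = 75.852 m; the sum is limited to 2 decimal places (4 s.f.).
Carrying full precision, 75.852 × 8.5260 = 646.714152 m; 8.5260 has 5 s.f., so the result keeps min(4, 5) = 4 s.f.
Rounded to 4 significant figures: 646.7 m.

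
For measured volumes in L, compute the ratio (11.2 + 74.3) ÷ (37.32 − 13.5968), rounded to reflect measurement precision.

3.60

11.2 + 74.3 = 85.5, limited to 1 d.p. → 3 s.f.; 37.32 − 13.5968 = 23.7232, limited to 2 d.p. → 4 s.f.
Carrying full precision, 85.5 ÷ 23.7232 = 3.60406690497…; keep min(3, 4) = 3 s.f.
Rounded to 3 significant figures: 3.60.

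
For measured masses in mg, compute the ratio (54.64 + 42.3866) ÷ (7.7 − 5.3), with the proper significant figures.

54.64 + 42.3866 = 97.0266, limited to 2 d.p. → 4 s.f.; 7.7 − 5.3 = 2.4, limited to 1 d.p. → 2 s.f.
Carrying full precision, 97.0266 ÷ 2.4 = 40.42775; keep min(4, 2) = 2 s.f.
Rounded to 2 significant figures: 4.0 × 10¹.

4.0 × 10¹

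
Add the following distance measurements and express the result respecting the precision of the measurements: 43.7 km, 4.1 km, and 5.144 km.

52.9 km

43.7 km + 4.1 km + 5.144 km = 52.944 km.
Addition/subtraction keeps the fewest decimal places: 43.7 → 1 decimal place, 4.1 → 1 decimal place, 5.144 → 3 decimal places; limit is 1.
Rounded to 1 decimal place: 52.9 km.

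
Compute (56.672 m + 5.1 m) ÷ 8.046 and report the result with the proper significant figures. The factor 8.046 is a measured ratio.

7.68 m

56.672 m + 5.1 m = 61.772 m; the sum is limited to 1 decimal place (3 s.f.).
Carrying full precision, 61.772 ÷ 8.046 = 7.67735520756… m; 8.046 has 4 s.f., so the result keeps min(3, 4) = 3 s.f.
Rounded to 3 significant figures: 7.68 m.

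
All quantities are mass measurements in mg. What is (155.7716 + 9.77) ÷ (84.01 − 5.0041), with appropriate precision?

2.095

155.7716 + 9.77 = 165.5416, limited to 2 d.p. → 5 s.f.; 84.01 − 5.0041 = 79.0059, limited to 2 d.p. → 4 s.f.
Carrying full precision, 165.5416 ÷ 79.0059 = 2.0953068062…; keep min(5, 4) = 4 s.f.
Rounded to 4 significant figures: 2.095.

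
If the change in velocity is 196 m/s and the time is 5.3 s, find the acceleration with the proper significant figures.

37 m/s²

acceleration = 196 m/s ÷ 5.3 s = 36.9811320755… m/s².
196 has 3 significant figures; 5.3 has 2.
Division/multiplication keeps the fewest: 2 significant figures.
Rounded: 37 m/s².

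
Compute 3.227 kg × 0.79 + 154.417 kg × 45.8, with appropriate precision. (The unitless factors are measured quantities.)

3.227 × 0.79 = 2.54933 → 2.5 kg (2 s.f., last digit at the 10^-1 place).
154.417 × 45.8 = 7072.2986 → 7.07 × 10^3 kg (3 s.f., last digit at the 10^1 place).
Sum: 7074.84793 kg; keep the coarser place, 10^1.
Result: 7.07 × 10^3 kg.

7.07 × 10^3 kg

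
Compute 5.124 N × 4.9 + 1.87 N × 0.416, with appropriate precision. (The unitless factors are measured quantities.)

5.124 × 4.9 = 25.1076 → 25 N (2 s.f., last digit at the 10^0 place).
1.87 × 0.416 = 0.77792 → 7.78 × 10⁻¹ N (3 s.f., last digit at the 10^-3 place).
Sum: 25.88552 N; keep the coarser place, 10^0.
Result: 26 N.

26 N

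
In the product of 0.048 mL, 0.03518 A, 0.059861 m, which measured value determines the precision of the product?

0.048 mL

0.048 mL → 2 s.f.; 0.03518 A → 4 s.f.; 0.059861 m → 5 s.f.
The fewest is 2 significant figures, from 0.048 mL.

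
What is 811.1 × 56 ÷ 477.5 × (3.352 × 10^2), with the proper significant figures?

3.2 × 10^4

811.1 × 56 ÷ 477.5 × (3.352 × 10^2) = 31885.4875812…
Multiplication/division keeps the fewest significant figures: 811.1 → 4 s.f., 56 → 2 s.f., 477.5 → 4 s.f., 3.352 × 10^2 → 4 s.f.; limit is 2.
Rounded to 2 significant figures: 3.2 × 10^4.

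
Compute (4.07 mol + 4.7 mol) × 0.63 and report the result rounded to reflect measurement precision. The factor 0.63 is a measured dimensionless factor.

5.5 mol

4.07 mol + 4.7 mol = 8.77 mol; the sum is limited to 1 decimal place (2 s.f.).
Carrying full precision, 8.77 × 0.63 = 5.5251 mol; 0.63 has 2 s.f., so the result keeps min(2, 2) = 2 s.f.
Rounded to 2 significant figures: 5.5 mol.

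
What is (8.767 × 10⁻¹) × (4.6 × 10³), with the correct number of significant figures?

4.0 × 10³

(8.767 × 10⁻¹) × (4.6 × 10³) = 4032.82
Multiplication/division keeps the fewest significant figures: 8.767 × 10⁻¹ → 4 s.f., 4.6 × 10³ → 2 s.f.; limit is 2.
Rounded to 2 significant figures: 4.0 × 10³.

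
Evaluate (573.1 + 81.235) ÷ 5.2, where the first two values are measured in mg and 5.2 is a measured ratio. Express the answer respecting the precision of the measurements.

1.3 × 10^2 mg

573.1 mg + 81.235 mg = 654.335 mg; the sum is limited to 1 decimal place (4 s.f.).
Carrying full precision, 654.335 ÷ 5.2 = 125.833653846… mg; 5.2 has 2 s.f., so the result keeps min(4, 2) = 2 s.f.
Rounded to 2 significant figures: 1.3 × 10^2 mg.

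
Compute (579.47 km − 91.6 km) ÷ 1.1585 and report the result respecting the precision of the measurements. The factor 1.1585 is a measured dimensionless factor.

4.211 × 10² km

579.47 km − 91.6 km = 487.87 km; the difference is limited to 1 decimal place (4 s.f.).
Carrying full precision, 487.87 ÷ 1.1585 = 421.122140699… km; 1.1585 has 5 s.f., so the result keeps min(4, 5) = 4 s.f.
Rounded to 4 significant figures: 4.211 × 10² km.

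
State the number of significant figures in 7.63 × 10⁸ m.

3

7.63 × 10⁸: in scientific notation every digit of the coefficient is significant.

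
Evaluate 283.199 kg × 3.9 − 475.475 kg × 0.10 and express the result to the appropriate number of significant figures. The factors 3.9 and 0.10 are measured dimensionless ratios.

1.1 × 10³ kg

283.199 × 3.9 = 1104.4761 → 1.1 × 10³ kg (2 s.f., last digit at the 10^2 place).
475.475 × 0.10 = 47.5475 → 48 kg (2 s.f., last digit at the 10^0 place).
Difference: 1056.9286 kg; keep the coarser place, 10^2.
Result: 1.1 × 10³ kg.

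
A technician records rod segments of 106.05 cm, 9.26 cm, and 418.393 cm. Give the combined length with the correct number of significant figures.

533.70 cm

106.05 cm + 9.26 cm + 418.393 cm = 533.703 cm.
Addition/subtraction keeps the fewest decimal places: 106.05 → 2 decimal places, 9.26 → 2 decimal places, 418.393 → 3 decimal places; limit is 2.
Rounded to 2 decimal places: 533.70 cm.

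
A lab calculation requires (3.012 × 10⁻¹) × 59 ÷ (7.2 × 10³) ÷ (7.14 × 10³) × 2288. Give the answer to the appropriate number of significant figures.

(3.012 × 10⁻¹) × 59 ÷ (7.2 × 10³) ÷ (7.14 × 10³) × 2288 = 0.000790919514472…
Multiplication/division keeps the fewest significant figures: 3.012 × 10⁻¹ → 4 s.f., 59 → 2 s.f., 7.2 × 10³ → 2 s.f., 7.14 × 10³ → 3 s.f., 2288 → 4 s.f.; limit is 2.
Rounded to 2 significant figures: 7.9 × 10⁻⁴.

7.9 × 10⁻⁴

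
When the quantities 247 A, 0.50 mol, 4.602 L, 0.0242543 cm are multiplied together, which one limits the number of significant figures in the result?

0.50 mol

247 A → 3 s.f.; 0.50 mol → 2 s.f.; 4.602 L → 4 s.f.; 0.0242543 cm → 6 s.f.
The fewest is 2 significant figures, from 0.50 mol.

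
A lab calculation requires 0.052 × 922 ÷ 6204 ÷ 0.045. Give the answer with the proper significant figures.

0.052 × 922 ÷ 6204 ÷ 0.045 = 0.171731499391…
Multiplication/division keeps the fewest significant figures: 0.052 → 2 s.f., 922 → 3 s.f., 6204 → 4 s.f., 0.045 → 2 s.f.; limit is 2.
Rounded to 2 significant figures: 0.17.

0.17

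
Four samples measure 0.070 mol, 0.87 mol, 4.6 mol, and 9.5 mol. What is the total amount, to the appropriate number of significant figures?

0.070 mol + 0.87 mol + 4.6 mol + 9.5 mol = 15.040 mol.
Addition/subtraction keeps the fewest decimal places: 0.070 → 3 decimal places, 0.87 → 2 decimal places, 4.6 → 1 decimal place, 9.5 → 1 decimal place; limit is 1.
Rounded to 1 decimal place: 15.0 mol.

15.0 mol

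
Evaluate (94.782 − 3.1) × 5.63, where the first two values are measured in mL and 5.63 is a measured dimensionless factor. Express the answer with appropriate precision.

516 mL

94.782 mL − 3.1 mL = 91.682 mL; the difference is limited to 1 decimal place (3 s.f.).
Carrying full precision, 91.682 × 5.63 = 516.16966 mL; 5.63 has 3 s.f., so the result keeps min(3, 3) = 3 s.f.
Rounded to 3 significant figures: 516 mL.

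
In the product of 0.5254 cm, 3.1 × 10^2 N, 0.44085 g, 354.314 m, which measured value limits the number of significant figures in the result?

3.1 × 10^2 N

0.5254 cm → 4 s.f.; 3.1 × 10^2 N → 2 s.f.; 0.44085 g → 5 s.f.; 354.314 m → 6 s.f.
The fewest is 2 significant figures, from 3.1 × 10^2 N.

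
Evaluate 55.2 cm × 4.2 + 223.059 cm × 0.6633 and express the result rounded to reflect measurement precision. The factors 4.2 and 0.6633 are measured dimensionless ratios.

3.8 × 10² cm

55.2 × 4.2 = 231.84 → 2.3 × 10² cm (2 s.f., last digit at the 10^1 place).
223.059 × 0.6633 = 147.9550347 → 148.0 cm (4 s.f., last digit at the 10^-1 place).
Sum: 379.7950347 cm; keep the coarser place, 10^1.
Result: 3.8 × 10² cm.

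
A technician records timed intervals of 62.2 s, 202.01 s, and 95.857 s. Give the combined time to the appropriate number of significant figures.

62.2 s + 202.01 s + 95.857 s = 360.067 s.
Addition/subtraction keeps the fewest decimal places: 62.2 → 1 decimal place, 202.01 → 2 decimal places, 95.857 → 3 decimal places; limit is 1.
Rounded to 1 decimal place: 360.1 s.

360.1 s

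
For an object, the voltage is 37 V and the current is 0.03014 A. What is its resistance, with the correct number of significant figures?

1.2 × 10^3 Ω

resistance = 37 V ÷ 0.03014 A = 1227.60451228… Ω.
37 has 2 significant figures; 0.03014 has 4.
Division/multiplication keeps the fewest: 2 significant figures.
Rounded: 1.2 × 10^3 Ω.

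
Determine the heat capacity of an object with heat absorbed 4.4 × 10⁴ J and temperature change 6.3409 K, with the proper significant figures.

6.9 × 10³ J/K

heat capacity = 4.4 × 10⁴ J ÷ 6.3409 K = 6939.07804886… J/K.
4.4 × 10⁴ has 2 significant figures; 6.3409 has 5.
Division/multiplication keeps the fewest: 2 significant figures.
Rounded: 6.9 × 10³ J/K.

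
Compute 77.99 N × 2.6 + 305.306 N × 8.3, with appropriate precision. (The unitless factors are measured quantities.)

2.7 × 10^3 N

77.99 × 2.6 = 202.774 → 2.0 × 10^2 N (2 s.f., last digit at the 10^1 place).
305.306 × 8.3 = 2534.0398 → 2.5 × 10^3 N (2 s.f., last digit at the 10^2 place).
Sum: 2736.8138 N; keep the coarser place, 10^2.
Result: 2.7 × 10^3 N.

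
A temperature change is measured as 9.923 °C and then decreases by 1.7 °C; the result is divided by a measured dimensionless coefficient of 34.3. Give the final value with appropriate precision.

0.24 °C

9.923 °C − 1.7 °C = 8.223 °C; the difference is limited to 1 decimal place (2 s.f.).
Carrying full precision, 8.223 ÷ 34.3 = 0.239737609329… °C; 34.3 has 3 s.f., so the result keeps min(2, 3) = 2 s.f.
Rounded to 2 significant figures: 0.24 °C.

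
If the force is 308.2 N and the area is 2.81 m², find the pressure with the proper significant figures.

1.10 × 10² Pa

pressure = 308.2 N ÷ 2.81 m² = 109.679715302… Pa.
308.2 has 4 significant figures; 2.81 has 3.
Division/multiplication keeps the fewest: 3 significant figures.
Rounded: 1.10 × 10² Pa.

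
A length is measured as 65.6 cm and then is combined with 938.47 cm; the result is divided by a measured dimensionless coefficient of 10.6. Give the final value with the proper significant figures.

94.7 cm

65.6 cm + 938.47 cm = 1004.07 cm; the sum is limited to 1 decimal place (5 s.f.).
Carrying full precision, 1004.07 ÷ 10.6 = 94.7235849057… cm; 10.6 has 3 s.f., so the result keeps min(5, 3) = 3 s.f.
Rounded to 3 significant figures: 94.7 cm.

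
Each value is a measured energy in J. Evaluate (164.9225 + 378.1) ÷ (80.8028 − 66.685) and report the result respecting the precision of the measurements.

38.46

164.9225 + 378.1 = 543.0225, limited to 1 d.p. → 4 s.f.; 80.8028 − 66.685 = 14.1178, limited to 3 d.p. → 5 s.f.
Carrying full precision, 543.0225 ÷ 14.1178 = 38.4636770602…; keep min(4, 5) = 4 s.f.
Rounded to 4 significant figures: 38.46.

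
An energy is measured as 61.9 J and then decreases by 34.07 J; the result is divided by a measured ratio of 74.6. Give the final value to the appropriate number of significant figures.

0.373 J

61.9 J − 34.07 J = 27.83 J; the difference is limited to 1 decimal place (3 s.f.).
Carrying full precision, 27.83 ÷ 74.6 = 0.373056300268… J; 74.6 has 3 s.f., so the result keeps min(3, 3) = 3 s.f.
Rounded to 3 significant figures: 0.373 J.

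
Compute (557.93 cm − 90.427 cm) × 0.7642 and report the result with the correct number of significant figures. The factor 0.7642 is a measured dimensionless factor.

357.3 cm

557.93 cm − 90.427 cm = 467.503 cm; the difference is limited to 2 decimal places (5 s.f.).
Carrying full precision, 467.503 × 0.7642 = 357.2657926 cm; 0.7642 has 4 s.f., so the result keeps min(5, 4) = 4 s.f.
Rounded to 4 significant figures: 357.3 cm.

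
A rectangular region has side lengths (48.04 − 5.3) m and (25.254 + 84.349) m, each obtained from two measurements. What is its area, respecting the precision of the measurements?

4.68 × 10³ m²

48.04 − 5.3 = 42.74, limited to 1 d.p. → 3 s.f.; 25.254 + 84.349 = 109.603, limited to 3 d.p. → 6 s.f.
Carrying full precision, 42.74 × 109.603 = 4684.43222; keep min(3, 6) = 3 s.f.
Rounded to 3 significant figures: 4.68 × 10³ m².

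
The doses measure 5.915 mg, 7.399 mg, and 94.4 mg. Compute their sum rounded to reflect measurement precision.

5.915 mg + 7.399 mg + 94.4 mg = 107.714 mg.
Addition/subtraction keeps the fewest decimal places: 5.915 → 3 decimal places, 7.399 → 3 decimal places, 94.4 → 1 decimal place; limit is 1.
Rounded to 1 decimal place: 107.7 mg.

107.7 mg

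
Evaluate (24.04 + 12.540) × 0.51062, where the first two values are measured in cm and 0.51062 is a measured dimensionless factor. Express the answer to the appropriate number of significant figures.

18.68 cm

24.04 cm + 12.540 cm = 36.580 cm; the sum is limited to 2 decimal places (4 s.f.).
Carrying full precision, 36.580 × 0.51062 = 18.6784796 cm; 0.51062 has 5 s.f., so the result keeps min(4, 5) = 4 s.f.
Rounded to 4 significant figures: 18.68 cm.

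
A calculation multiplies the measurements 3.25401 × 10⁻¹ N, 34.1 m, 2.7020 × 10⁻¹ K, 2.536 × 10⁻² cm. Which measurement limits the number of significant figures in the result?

3.25401 × 10⁻¹ N → 6 s.f.; 34.1 m → 3 s.f.; 2.7020 × 10⁻¹ K → 5 s.f.; 2.536 × 10⁻² cm → 4 s.f.
The fewest is 3 significant figures, from 34.1 m.

34.1 m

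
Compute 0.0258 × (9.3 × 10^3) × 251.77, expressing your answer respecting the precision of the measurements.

6.0 × 10^4

0.0258 × (9.3 × 10^3) × 251.77 = 60409.6938
Multiplication/division keeps the fewest significant figures: 0.0258 → 3 s.f., 9.3 × 10^3 → 2 s.f., 251.77 → 5 s.f.; limit is 2.
Rounded to 2 significant figures: 6.0 × 10^4.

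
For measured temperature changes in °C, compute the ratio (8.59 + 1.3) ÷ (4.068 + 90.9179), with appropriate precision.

8.59 + 1.3 = 9.89, limited to 1 d.p. → 2 s.f.; 4.068 + 90.9179 = 94.9859, limited to 3 d.p. → 5 s.f.
Carrying full precision, 9.89 ÷ 94.9859 = 0.104120716864…; keep min(2, 5) = 2 s.f.
Rounded to 2 significant figures: 0.10.

0.10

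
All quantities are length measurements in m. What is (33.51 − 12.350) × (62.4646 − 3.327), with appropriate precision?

33.51 − 12.350 = 21.160, limited to 2 d.p. → 4 s.f.; 62.4646 − 3.327 = 59.1376, limited to 3 d.p. → 5 s.f.
Carrying full precision, 21.160 × 59.1376 = 1251.351616; keep min(4, 5) = 4 s.f.
Rounded to 4 significant figures: 1251 m².

1251 m²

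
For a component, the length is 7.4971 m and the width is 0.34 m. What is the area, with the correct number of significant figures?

2.5 m²

area = 7.4971 m × 0.34 m = 2.549014 m².
7.4971 has 5 significant figures; 0.34 has 2.
Division/multiplication keeps the fewest: 2 significant figures.
Rounded: 2.5 m².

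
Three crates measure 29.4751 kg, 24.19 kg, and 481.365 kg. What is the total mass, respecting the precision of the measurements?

29.4751 kg + 24.19 kg + 481.365 kg = 535.0301 kg.
Addition/subtraction keeps the fewest decimal places: 29.4751 → 4 decimal places, 24.19 → 2 decimal places, 481.365 → 3 decimal places; limit is 2.
Rounded to 2 decimal places: 535.03 kg.

535.03 kg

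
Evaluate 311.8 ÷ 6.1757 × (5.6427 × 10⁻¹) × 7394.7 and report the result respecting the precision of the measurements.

2.107 × 10⁵

311.8 ÷ 6.1757 × (5.6427 × 10⁻¹) × 7394.7 = 210667.451083…
Multiplication/division keeps the fewest significant figures: 311.8 → 4 s.f., 6.1757 → 5 s.f., 5.6427 × 10⁻¹ → 5 s.f., 7394.7 → 5 s.f.; limit is 4.
Rounded to 4 significant figures: 2.107 × 10⁵.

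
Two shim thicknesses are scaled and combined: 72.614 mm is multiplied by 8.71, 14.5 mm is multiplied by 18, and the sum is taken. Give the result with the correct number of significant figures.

72.614 × 8.71 = 632.46794 → 632 mm (3 s.f., last digit at the 10^0 place).
14.5 × 18 = 261 → 2.6 × 10² mm (2 s.f., last digit at the 10^1 place).
Sum: 893.46794 mm; keep the coarser place, 10^1.
Result: 8.9 × 10² mm.

8.9 × 10² mm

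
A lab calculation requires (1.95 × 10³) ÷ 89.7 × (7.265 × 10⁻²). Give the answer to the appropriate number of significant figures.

(1.95 × 10³) ÷ 89.7 × (7.265 × 10⁻²) = 1.57934782609…
Multiplication/division keeps the fewest significant figures: 1.95 × 10³ → 3 s.f., 89.7 → 3 s.f., 7.265 × 10⁻² → 4 s.f.; limit is 3.
Rounded to 3 significant figures: 1.58.

1.58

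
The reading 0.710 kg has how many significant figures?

3

0.710: leading zeros are not significant; trailing zeros after a decimal point are significant.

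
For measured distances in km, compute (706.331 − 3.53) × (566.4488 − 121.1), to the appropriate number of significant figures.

3.130 × 10^5 km²

706.331 − 3.53 = 702.801, limited to 2 d.p. → 5 s.f.; 566.4488 − 121.1 = 445.3488, limited to 1 d.p. → 4 s.f.
Carrying full precision, 702.801 × 445.3488 = 312991.581989…; keep min(5, 4) = 4 s.f.
Rounded to 4 significant figures: 3.130 × 10^5 km².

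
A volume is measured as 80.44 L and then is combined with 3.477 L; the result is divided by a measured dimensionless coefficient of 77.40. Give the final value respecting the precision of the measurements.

1.084 L

80.44 L + 3.477 L = 83.917 L; the sum is limited to 2 decimal places (4 s.f.).
Carrying full precision, 83.917 ÷ 77.40 = 1.08419896641… L; 77.40 has 4 s.f., so the result keeps min(4, 4) = 4 s.f.
Rounded to 4 significant figures: 1.084 L.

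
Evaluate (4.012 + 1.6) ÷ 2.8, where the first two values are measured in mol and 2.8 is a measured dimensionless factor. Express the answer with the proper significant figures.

2.0 mol

4.012 mol + 1.6 mol = 5.612 mol; the sum is limited to 1 decimal place (2 s.f.).
Carrying full precision, 5.612 ÷ 2.8 = 2.00428571429… mol; 2.8 has 2 s.f., so the result keeps min(2, 2) = 2 s.f.
Rounded to 2 significant figures: 2.0 mol.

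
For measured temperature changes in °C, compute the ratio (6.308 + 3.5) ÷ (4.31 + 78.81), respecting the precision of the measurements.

0.12

6.308 + 3.5 = 9.808, limited to 1 d.p. → 2 s.f.; 4.31 + 78.81 = 83.12, limited to 2 d.p. → 4 s.f.
Carrying full precision, 9.808 ÷ 83.12 = 0.117998075072…; keep min(2, 4) = 2 s.f.
Rounded to 2 significant figures: 0.12.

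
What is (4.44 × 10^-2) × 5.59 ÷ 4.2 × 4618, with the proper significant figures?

(4.44 × 10^-2) × 5.59 ÷ 4.2 × 4618 = 272.897411429…
Multiplication/division keeps the fewest significant figures: 4.44 × 10^-2 → 3 s.f., 5.59 → 3 s.f., 4.2 → 2 s.f., 4618 → 4 s.f.; limit is 2.
Rounded to 2 significant figures: 2.7 × 10^2.

2.7 × 10^2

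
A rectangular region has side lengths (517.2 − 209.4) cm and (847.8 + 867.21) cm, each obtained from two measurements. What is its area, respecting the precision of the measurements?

517.2 − 209.4 = 307.8, limited to 1 d.p. → 4 s.f.; 847.8 + 867.21 = 1715.01, limited to 1 d.p. → 5 s.f.
Carrying full precision, 307.8 × 1715.01 = 527880.078; keep min(4, 5) = 4 s.f.
Rounded to 4 significant figures: 5.279 × 10⁵ cm².

5.279 × 10⁵ cm²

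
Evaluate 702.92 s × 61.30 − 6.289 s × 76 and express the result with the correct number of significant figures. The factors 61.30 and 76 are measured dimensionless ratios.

4.261 × 10^4 s

702.92 × 61.30 = 43088.996 → 4.309 × 10^4 s (4 s.f., last digit at the 10^1 place).
6.289 × 76 = 477.964 → 4.8 × 10^2 s (2 s.f., last digit at the 10^1 place).
Difference: 42611.032 s; keep the coarser place, 10^1.
Result: 4.261 × 10^4 s.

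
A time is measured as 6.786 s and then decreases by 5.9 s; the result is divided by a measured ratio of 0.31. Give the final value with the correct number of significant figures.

6.786 s − 5.9 s = 0.886 s; the difference is limited to 1 decimal place (1 s.f.).
Carrying full precision, 0.886 ÷ 0.31 = 2.85806451613… s; 0.31 has 2 s.f., so the result keeps min(1, 2) = 1 s.f.
Rounded to 1 significant figure: 3 s.

3 s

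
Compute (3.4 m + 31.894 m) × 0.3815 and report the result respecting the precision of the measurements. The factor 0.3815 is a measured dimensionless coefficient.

13.5 m

3.4 m + 31.894 m = 35.294 m; the sum is limited to 1 decimal place (3 s.f.).
Carrying full precision, 35.294 × 0.3815 = 13.464661 m; 0.3815 has 4 s.f., so the result keeps min(3, 4) = 3 s.f.
Rounded to 3 significant figures: 13.5 m.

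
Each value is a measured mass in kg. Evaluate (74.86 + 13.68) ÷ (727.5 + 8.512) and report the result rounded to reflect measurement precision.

0.1203

74.86 + 13.68 = 88.54, limited to 2 d.p. → 4 s.f.; 727.5 + 8.512 = 736.012, limited to 1 d.p. → 4 s.f.
Carrying full precision, 88.54 ÷ 736.012 = 0.12029695168…; keep min(4, 4) = 4 s.f.
Rounded to 4 significant figures: 0.1203.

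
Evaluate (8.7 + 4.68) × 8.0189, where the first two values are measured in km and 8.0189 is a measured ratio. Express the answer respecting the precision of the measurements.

8.7 km + 4.68 km = 13.38 km; the sum is limited to 1 decimal place (3 s.f.).
Carrying full precision, 13.38 × 8.0189 = 107.292882 km; 8.0189 has 5 s.f., so the result keeps min(3, 5) = 3 s.f.
Rounded to 3 significant figures: 107 km.

107 km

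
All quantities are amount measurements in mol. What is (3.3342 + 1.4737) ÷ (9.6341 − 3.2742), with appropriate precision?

3.3342 + 1.4737 = 4.8079, limited to 4 d.p. → 5 s.f.; 9.6341 − 3.2742 = 6.3599, limited to 4 d.p. → 5 s.f.
Carrying full precision, 4.8079 ÷ 6.3599 = 0.755971005833…; keep min(5, 5) = 5 s.f.
Rounded to 5 significant figures: 0.75597.

0.75597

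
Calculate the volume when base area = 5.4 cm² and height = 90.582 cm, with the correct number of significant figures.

4.9 × 10^2 cm³

volume = 5.4 cm² × 90.582 cm = 489.1428 cm³.
5.4 has 2 significant figures; 90.582 has 5.
Division/multiplication keeps the fewest: 2 significant figures.
Rounded: 4.9 × 10^2 cm³.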